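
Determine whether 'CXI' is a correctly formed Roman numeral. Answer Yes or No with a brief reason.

'CXI': Check the rules: uses only the symbols I, V, X, L, C, D, M; no symbol is repeated more than three times in a row; V, L and D each appear at most once; no smaller symbol precedes a larger one (values never increase from left to right). Value: C (100) + X (10) + I (1) = 111. So it is a valid standard Roman numeral.

Yes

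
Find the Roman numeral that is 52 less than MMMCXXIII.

MMMCXXIII = 3123
3123 - 52 = 3071

MMMLXXI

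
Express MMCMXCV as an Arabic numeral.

MMCMXCV: M=1000, M=1000, CM=900, XC=90, V=5
1000 + 1000 + 900 + 90 + 5 = 2995

2995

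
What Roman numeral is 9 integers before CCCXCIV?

CCCXCIV = 394
394 - 9 = 385

CCCLXXXV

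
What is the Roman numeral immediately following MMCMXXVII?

MMCMXXVII = 2927; next is 2928

MMCMXXVIII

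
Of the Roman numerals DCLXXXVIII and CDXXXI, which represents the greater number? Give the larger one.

DCLXXXVIII = 688
CDXXXI = 431
688 is larger

DCLXXXVIII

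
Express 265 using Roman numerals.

Convert 265 to Roman numerals:
  265 contains 2×100 (CC)
  65 contains 1×50 (L)
  15 contains 1×10 (X)
  5 contains 1×5 (V)

CCLXV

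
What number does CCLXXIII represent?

CCLXXIII: C=100, C=100, L=50, X=10, X=10, I=1, I=1, I=1
100 + 100 + 50 + 10 + 10 + 1 + 1 + 1 = 273

273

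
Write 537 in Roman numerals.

Convert 537 to Roman numerals:
  537 contains 1×500 (D)
  37 contains 3×10 (XXX)
  7 contains 1×5 (V)
  2 contains 2×1 (II)

DXXXVII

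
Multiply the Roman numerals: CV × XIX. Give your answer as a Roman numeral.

CV = 105
XIX = 19
105 × 19 = 1995

MCMXCV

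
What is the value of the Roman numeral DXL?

DXL: D=500, XL=40
500 + 40 = 540

540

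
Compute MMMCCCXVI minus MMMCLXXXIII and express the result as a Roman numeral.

MMMCCCXVI = 3316
MMMCLXXXIII = 3183
3316 - 3183 = 133

CXXXIII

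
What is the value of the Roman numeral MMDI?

MMDI: M=1000, M=1000, D=500, I=1
1000 + 1000 + 500 + 1 = 2501

2501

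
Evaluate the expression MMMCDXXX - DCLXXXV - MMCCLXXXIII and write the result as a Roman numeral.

MMMCDXXX = 3430, DCLXXXV = 685, MMCCLXXXIII = 2283
3430 - 685 = 2745
2745 - 2283 = 462

CDLXII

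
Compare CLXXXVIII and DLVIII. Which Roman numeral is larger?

CLXXXVIII = 188
DLVIII = 558
558 is larger

DLVIII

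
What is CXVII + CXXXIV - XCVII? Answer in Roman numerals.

CXVII = 117, CXXXIV = 134, XCVII = 97
117 + 134 = 251
251 - 97 = 154

CLIV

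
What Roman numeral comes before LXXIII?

LXXIII = 73; previous is 72

LXXII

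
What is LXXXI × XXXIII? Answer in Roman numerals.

LXXXI = 81
XXXIII = 33
81 × 33 = 2673

MMDCLXXIII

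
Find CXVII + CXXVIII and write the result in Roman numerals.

CXVII = 117
CXXVIII = 128
117 + 128 = 245

CCXLV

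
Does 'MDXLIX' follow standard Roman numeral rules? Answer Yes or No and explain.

'MDXLIX': Check the rules: uses only the symbols I, V, X, L, C, D, M; no symbol is repeated more than three times in a row; V, L and D each appear at most once; the only places a smaller symbol precedes a larger one are the allowed subtractive pairs XL, IX, the symbol right after such a pair (if any) is smaller than the pair's first symbol, and otherwise the values never increase from left to right. Value: M (1000) + D (500) + XL (40) + IX (9) = 1549. So it is a valid standard Roman numeral.

Yes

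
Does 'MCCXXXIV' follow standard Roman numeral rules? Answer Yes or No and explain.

'MCCXXXIV': Check the rules: uses only the symbols I, V, X, L, C, D, M; no symbol is repeated more than three times in a row; V, L and D each appear at most once; the only place a smaller symbol precedes a larger one is the allowed subtractive pair IV, the symbol right after such a pair (if any) is smaller than the pair's first symbol, and otherwise the values never increase from left to right. Value: M (1000) + C (100) + C (100) + X (10) + X (10) + X (10) + IV (4) = 1234. So it is a valid standard Roman numeral.

Yes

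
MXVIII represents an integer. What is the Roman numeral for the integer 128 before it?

MXVIII = 1018
1018 - 128 = 890

DCCCXC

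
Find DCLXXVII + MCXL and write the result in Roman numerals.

DCLXXVII = 677
MCXL = 1140
677 + 1140 = 1817

MDCCCXVII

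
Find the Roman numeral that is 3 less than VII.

VII = 7
7 - 3 = 4

IV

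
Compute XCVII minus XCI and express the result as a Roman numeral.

XCVII = 97
XCI = 91
97 - 91 = 6

VI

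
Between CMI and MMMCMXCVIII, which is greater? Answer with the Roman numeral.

CMI = 901
MMMCMXCVIII = 3998
3998 is larger

MMMCMXCVIII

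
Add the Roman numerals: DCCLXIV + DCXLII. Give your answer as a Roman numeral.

DCCLXIV = 764
DCXLII = 642
764 + 642 = 1406

MCDVI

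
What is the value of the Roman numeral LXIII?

LXIII: L=50, X=10, I=1, I=1, I=1
50 + 10 + 1 + 1 + 1 = 63

63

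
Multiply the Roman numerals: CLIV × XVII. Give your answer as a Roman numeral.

CLIV = 154
XVII = 17
154 × 17 = 2618

MMDCXVIII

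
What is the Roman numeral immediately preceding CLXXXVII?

CLXXXVII = 187, so the previous integer is 187 - 1 = 186

CLXXXVI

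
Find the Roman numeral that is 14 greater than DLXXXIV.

DLXXXIV = 584
584 + 14 = 598

DXCVIII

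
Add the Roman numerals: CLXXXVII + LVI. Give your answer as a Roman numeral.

CLXXXVII = 187
LVI = 56
187 + 56 = 243

CCXLIII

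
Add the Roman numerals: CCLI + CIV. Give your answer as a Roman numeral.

CCLI = 251
CIV = 104
251 + 104 = 355

CCCLV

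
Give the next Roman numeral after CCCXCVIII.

CCCXCVIII = 398; next is 399

CCCXCIX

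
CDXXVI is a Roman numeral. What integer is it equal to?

CDXXVI: CD=400, X=10, X=10, V=5, I=1
400 + 10 + 10 + 5 + 1 = 426

426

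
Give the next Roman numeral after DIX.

DIX = 509; next is 510

DX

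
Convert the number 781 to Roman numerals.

Convert 781 to Roman numerals:
  781 contains 1×500 (D)
  281 contains 2×100 (CC)
  81 contains 1×50 (L)
  31 contains 3×10 (XXX)
  1 contains 1×1 (I)

DCCLXXXI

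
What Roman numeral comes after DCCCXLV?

DCCCXLV = 845; next is 846

DCCCXLVI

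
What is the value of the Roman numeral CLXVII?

CLXVII: C=100, L=50, X=10, V=5, I=1, I=1
100 + 50 + 10 + 5 + 1 + 1 = 167

167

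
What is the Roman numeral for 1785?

Convert 1785 to Roman numerals:
  1785 contains 1×1000 (M)
  785 contains 1×500 (D)
  285 contains 2×100 (CC)
  85 contains 1×50 (L)
  35 contains 3×10 (XXX)
  5 contains 1×5 (V)

MDCCLXXXV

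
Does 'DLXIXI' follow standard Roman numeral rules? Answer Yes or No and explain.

'DLXIXI': I cannot come right after the subtractive pair IX: once I is subtracted in IX, the next symbol must be smaller than I

No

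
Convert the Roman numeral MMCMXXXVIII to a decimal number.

MMCMXXXVIII: M=1000, M=1000, CM=900, X=10, X=10, X=10, V=5, I=1, I=1, I=1
1000 + 1000 + 900 + 10 + 10 + 10 + 5 + 1 + 1 + 1 = 2938

2938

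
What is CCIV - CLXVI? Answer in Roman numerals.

CCIV = 204
CLXVI = 166
204 - 166 = 38

XXXVIII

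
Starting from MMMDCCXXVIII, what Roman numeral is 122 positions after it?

MMMDCCXXVIII = 3728
3728 + 122 = 3850

MMMDCCCL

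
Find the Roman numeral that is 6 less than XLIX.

XLIX = 49
49 - 6 = 43

XLIII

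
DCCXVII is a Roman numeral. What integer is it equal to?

DCCXVII: D=500, C=100, C=100, X=10, V=5, I=1, I=1
500 + 100 + 100 + 10 + 5 + 1 + 1 = 717

717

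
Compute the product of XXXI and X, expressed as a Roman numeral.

XXXI = 31
X = 10
31 × 10 = 310

CCCX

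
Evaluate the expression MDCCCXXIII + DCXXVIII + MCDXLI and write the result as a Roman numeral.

MDCCCXXIII = 1823, DCXXVIII = 628, MCDXLI = 1441
1823 + 628 = 2451
2451 + 1441 = 3892

MMMDCCCXCII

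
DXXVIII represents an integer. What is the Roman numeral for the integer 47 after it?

DXXVIII = 528
528 + 47 = 575

DLXXV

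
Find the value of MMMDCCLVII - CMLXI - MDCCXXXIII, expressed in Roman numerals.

MMMDCCLVII = 3757, CMLXI = 961, MDCCXXXIII = 1733
3757 - 961 = 2796
2796 - 1733 = 1063

MLXIII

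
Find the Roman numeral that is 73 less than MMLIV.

MMLIV = 2054
2054 - 73 = 1981

MCMLXXXI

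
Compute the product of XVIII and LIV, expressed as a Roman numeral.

XVIII = 18
LIV = 54
18 × 54 = 972

CMLXXII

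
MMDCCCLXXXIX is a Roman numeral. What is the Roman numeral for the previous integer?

MMDCCCLXXXIX = 2889, so the previous integer is 2889 - 1 = 2888

MMDCCCLXXXVIII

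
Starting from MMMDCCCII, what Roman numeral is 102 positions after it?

MMMDCCCII = 3802
3802 + 102 = 3904

MMMCMIV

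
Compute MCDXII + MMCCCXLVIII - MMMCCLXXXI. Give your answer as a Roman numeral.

MCDXII = 1412, MMCCCXLVIII = 2348, MMMCCLXXXI = 3281
1412 + 2348 = 3760
3760 - 3281 = 479

CDLXXIX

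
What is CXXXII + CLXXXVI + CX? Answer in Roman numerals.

CXXXII = 132, CLXXXVI = 186, CX = 110
132 + 186 = 318
318 + 110 = 428

CDXXVIII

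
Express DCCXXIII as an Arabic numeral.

DCCXXIII: D=500, C=100, C=100, X=10, X=10, I=1, I=1, I=1
500 + 100 + 100 + 10 + 10 + 1 + 1 + 1 = 723

723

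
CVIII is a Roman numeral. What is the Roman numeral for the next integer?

CVIII = 108; next is 109

CIX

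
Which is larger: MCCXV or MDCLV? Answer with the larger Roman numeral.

MCCXV = 1215
MDCLV = 1655
1655 is larger

MDCLV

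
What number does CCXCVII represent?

CCXCVII: C=100, C=100, XC=90, V=5, I=1, I=1
100 + 100 + 90 + 5 + 1 + 1 = 297

297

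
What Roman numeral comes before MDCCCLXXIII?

MDCCCLXXIII = 1873; previous is 1872

MDCCCLXXII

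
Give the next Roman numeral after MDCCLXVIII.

MDCCLXVIII = 1768; next is 1769

MDCCLXIX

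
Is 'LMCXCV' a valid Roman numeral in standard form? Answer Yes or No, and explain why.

'LMCXCV': Invalid subtractive combination: LM

No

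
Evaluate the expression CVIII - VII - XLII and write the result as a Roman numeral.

CVIII = 108, VII = 7, XLII = 42
108 - 7 = 101
101 - 42 = 59

LIX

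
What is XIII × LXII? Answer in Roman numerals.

XIII = 13
LXII = 62
13 × 62 = 806

DCCCVI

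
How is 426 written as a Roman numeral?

Convert 426 to Roman numerals:
  426 contains 1×400 (CD)
  26 contains 2×10 (XX)
  6 contains 1×5 (V)
  1 contains 1×1 (I)

CDXXVI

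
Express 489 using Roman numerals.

Convert 489 to Roman numerals:
  489 contains 1×400 (CD)
  89 contains 1×50 (L)
  39 contains 3×10 (XXX)
  9 contains 1×9 (IX)

CDLXXXIX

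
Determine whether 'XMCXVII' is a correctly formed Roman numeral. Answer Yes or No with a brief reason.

'XMCXVII': Invalid subtractive combination: XM

No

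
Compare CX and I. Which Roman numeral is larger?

CX = 110
I = 1
110 is larger

CX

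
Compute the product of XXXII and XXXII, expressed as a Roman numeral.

XXXII = 32
XXXII = 32
32 × 32 = 1024

MXXIV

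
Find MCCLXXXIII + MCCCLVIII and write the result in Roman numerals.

MCCLXXXIII = 1283
MCCCLVIII = 1358
1283 + 1358 = 2641

MMDCXLI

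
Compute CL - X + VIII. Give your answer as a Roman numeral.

CL = 150, X = 10, VIII = 8
150 - 10 = 140
140 + 8 = 148

CXLVIII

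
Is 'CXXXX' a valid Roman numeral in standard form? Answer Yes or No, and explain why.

'CXXXX': More than 3 consecutive X's

No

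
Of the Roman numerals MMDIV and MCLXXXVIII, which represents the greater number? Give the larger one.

MMDIV = 2504
MCLXXXVIII = 1188
2504 is larger

MMDIV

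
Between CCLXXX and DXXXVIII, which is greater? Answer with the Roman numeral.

CCLXXX = 280
DXXXVIII = 538
538 is larger

DXXXVIII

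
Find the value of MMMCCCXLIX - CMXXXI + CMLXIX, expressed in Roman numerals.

MMMCCCXLIX = 3349, CMXXXI = 931, CMLXIX = 969
3349 - 931 = 2418
2418 + 969 = 3387

MMMCCCLXXXVII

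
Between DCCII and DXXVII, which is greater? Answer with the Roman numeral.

DCCII = 702
DXXVII = 527
702 is larger

DCCII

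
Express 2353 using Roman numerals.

Convert 2353 to Roman numerals:
  2353 contains 2×1000 (MM)
  353 contains 3×100 (CCC)
  53 contains 1×50 (L)
  3 contains 3×1 (III)

MMCCCLIII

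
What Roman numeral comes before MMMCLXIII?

MMMCLXIII = 3163, so the previous integer is 3163 - 1 = 3162

MMMCLXII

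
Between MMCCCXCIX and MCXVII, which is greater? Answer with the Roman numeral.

MMCCCXCIX = 2399
MCXVII = 1117
2399 is larger

MMCCCXCIX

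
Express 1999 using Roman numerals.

Convert 1999 to Roman numerals:
  1999 contains 1×1000 (M)
  999 contains 1×900 (CM)
  99 contains 1×90 (XC)
  9 contains 1×9 (IX)

MCMXCIX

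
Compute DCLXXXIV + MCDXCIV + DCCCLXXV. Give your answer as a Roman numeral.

DCLXXXIV = 684, MCDXCIV = 1494, DCCCLXXV = 875
684 + 1494 = 2178
2178 + 875 = 3053

MMMLIII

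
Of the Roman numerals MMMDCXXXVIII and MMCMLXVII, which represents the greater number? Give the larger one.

MMMDCXXXVIII = 3638
MMCMLXVII = 2967
3638 is larger

MMMDCXXXVIII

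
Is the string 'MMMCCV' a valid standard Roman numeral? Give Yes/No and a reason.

'MMMCCV': Check the rules: uses only the symbols I, V, X, L, C, D, M; no symbol is repeated more than three times in a row; V, L and D each appear at most once; no smaller symbol precedes a larger one (values never increase from left to right). Value: M (1000) + M (1000) + M (1000) + C (100) + C (100) + V (5) = 3205. So it is a valid standard Roman numeral.

Yes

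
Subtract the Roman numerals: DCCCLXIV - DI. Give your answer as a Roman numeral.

DCCCLXIV = 864
DI = 501
864 - 501 = 363

CCCLXIII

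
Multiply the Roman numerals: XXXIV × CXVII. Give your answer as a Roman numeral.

XXXIV = 34
CXVII = 117
34 × 117 = 3978

MMMCMLXXVIII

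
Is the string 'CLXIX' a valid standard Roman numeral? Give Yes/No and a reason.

'CLXIX': Check the rules: uses only the symbols I, V, X, L, C, D, M; no symbol is repeated more than three times in a row; V, L and D each appear at most once; the only place a smaller symbol precedes a larger one is the allowed subtractive pair IX, the symbol right after such a pair (if any) is smaller than the pair's first symbol, and otherwise the values never increase from left to right. Value: C (100) + L (50) + X (10) + IX (9) = 169. So it is a valid standard Roman numeral.

Yes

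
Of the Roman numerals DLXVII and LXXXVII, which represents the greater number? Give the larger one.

DLXVII = 567
LXXXVII = 87
567 is larger

DLXVII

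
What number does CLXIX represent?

CLXIX: C=100, L=50, X=10, IX=9
100 + 50 + 10 + 9 = 169

169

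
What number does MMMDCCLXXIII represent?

MMMDCCLXXIII: M=1000, M=1000, M=1000, D=500, C=100, C=100, L=50, X=10, X=10, I=1, I=1, I=1
1000 + 1000 + 1000 + 500 + 100 + 100 + 50 + 10 + 10 + 1 + 1 + 1 = 3773

3773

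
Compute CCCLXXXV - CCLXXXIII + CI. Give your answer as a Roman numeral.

CCCLXXXV = 385, CCLXXXIII = 283, CI = 101
385 - 283 = 102
102 + 101 = 203

CCIII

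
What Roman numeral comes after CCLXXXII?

CCLXXXII = 282, so the next integer is 282 + 1 = 283

CCLXXXIII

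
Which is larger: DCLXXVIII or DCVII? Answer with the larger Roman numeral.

DCLXXVIII = 678
DCVII = 607
678 is larger

DCLXXVIII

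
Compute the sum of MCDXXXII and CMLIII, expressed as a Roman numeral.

MCDXXXII = 1432
CMLIII = 953
1432 + 953 = 2385

MMCCCLXXXV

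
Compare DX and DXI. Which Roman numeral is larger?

DX = 510
DXI = 511
511 is larger

DXI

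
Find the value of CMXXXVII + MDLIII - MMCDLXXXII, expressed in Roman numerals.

CMXXXVII = 937, MDLIII = 1553, MMCDLXXXII = 2482
937 + 1553 = 2490
2490 - 2482 = 8

VIII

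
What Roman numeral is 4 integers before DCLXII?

DCLXII = 662
662 - 4 = 658

DCLVIII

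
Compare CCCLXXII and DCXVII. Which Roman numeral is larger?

CCCLXXII = 372
DCXVII = 617
617 is larger

DCXVII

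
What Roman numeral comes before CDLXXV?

CDLXXV = 475; previous is 474

CDLXXIV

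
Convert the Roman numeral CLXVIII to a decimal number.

CLXVIII: C=100, L=50, X=10, V=5, I=1, I=1, I=1
100 + 50 + 10 + 5 + 1 + 1 + 1 = 168

168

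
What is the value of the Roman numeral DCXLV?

DCXLV: D=500, C=100, XL=40, V=5
500 + 100 + 40 + 5 = 645

645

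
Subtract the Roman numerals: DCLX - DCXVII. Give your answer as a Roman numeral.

DCLX = 660
DCXVII = 617
660 - 617 = 43

XLIII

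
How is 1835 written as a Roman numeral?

Convert 1835 to Roman numerals:
  1835 contains 1×1000 (M)
  835 contains 1×500 (D)
  335 contains 3×100 (CCC)
  35 contains 3×10 (XXX)
  5 contains 1×5 (V)

MDCCCXXXV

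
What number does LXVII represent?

LXVII: L=50, X=10, V=5, I=1, I=1
50 + 10 + 5 + 1 + 1 = 67

67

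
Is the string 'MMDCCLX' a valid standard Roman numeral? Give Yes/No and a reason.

'MMDCCLX': Check the rules: uses only the symbols I, V, X, L, C, D, M; no symbol is repeated more than three times in a row; V, L and D each appear at most once; no smaller symbol precedes a larger one (values never increase from left to right). Value: M (1000) + M (1000) + D (500) + C (100) + C (100) + L (50) + X (10) = 2760. So it is a valid standard Roman numeral.

Yes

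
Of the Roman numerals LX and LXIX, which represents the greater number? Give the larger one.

LX = 60
LXIX = 69
69 is larger

LXIX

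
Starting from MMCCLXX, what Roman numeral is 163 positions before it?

MMCCLXX = 2270
2270 - 163 = 2107

MMCVII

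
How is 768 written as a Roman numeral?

Convert 768 to Roman numerals:
  768 contains 1×500 (D)
  268 contains 2×100 (CC)
  68 contains 1×50 (L)
  18 contains 1×10 (X)
  8 contains 1×5 (V)
  3 contains 3×1 (III)

DCCLXVIII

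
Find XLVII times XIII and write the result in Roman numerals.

XLVII = 47
XIII = 13
47 × 13 = 611

DCXI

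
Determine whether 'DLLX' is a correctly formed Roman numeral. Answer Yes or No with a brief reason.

'DLLX': L should not appear more than once

No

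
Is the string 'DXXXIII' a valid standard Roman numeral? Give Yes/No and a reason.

'DXXXIII': Check the rules: uses only the symbols I, V, X, L, C, D, M; no symbol is repeated more than three times in a row; V, L and D each appear at most once; no smaller symbol precedes a larger one (values never increase from left to right). Value: D (500) + X (10) + X (10) + X (10) + I (1) + I (1) + I (1) = 533. So it is a valid standard Roman numeral.

Yes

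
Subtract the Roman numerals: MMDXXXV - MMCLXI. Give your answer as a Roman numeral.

MMDXXXV = 2535
MMCLXI = 2161
2535 - 2161 = 374

CCCLXXIV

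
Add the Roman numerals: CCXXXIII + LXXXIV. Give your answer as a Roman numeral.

CCXXXIII = 233
LXXXIV = 84
233 + 84 = 317

CCCXVII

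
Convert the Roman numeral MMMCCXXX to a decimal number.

MMMCCXXX: M=1000, M=1000, M=1000, C=100, C=100, X=10, X=10, X=10
1000 + 1000 + 1000 + 100 + 100 + 10 + 10 + 10 = 3230

3230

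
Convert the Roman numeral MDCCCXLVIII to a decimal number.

MDCCCXLVIII: M=1000, D=500, C=100, C=100, C=100, XL=40, V=5, I=1, I=1, I=1
1000 + 500 + 100 + 100 + 100 + 40 + 5 + 1 + 1 + 1 = 1848

1848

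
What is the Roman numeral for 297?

Convert 297 to Roman numerals:
  297 contains 2×100 (CC)
  97 contains 1×90 (XC)
  7 contains 1×5 (V)
  2 contains 2×1 (II)

CCXCVII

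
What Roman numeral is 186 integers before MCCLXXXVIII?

MCCLXXXVIII = 1288
1288 - 186 = 1102

MCII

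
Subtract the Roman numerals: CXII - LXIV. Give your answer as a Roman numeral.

CXII = 112
LXIV = 64
112 - 64 = 48

XLVIII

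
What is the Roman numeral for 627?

Convert 627 to Roman numerals:
  627 contains 1×500 (D)
  127 contains 1×100 (C)
  27 contains 2×10 (XX)
  7 contains 1×5 (V)
  2 contains 2×1 (II)

DCXXVII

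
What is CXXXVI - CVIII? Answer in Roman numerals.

CXXXVI = 136
CVIII = 108
136 - 108 = 28

XXVIII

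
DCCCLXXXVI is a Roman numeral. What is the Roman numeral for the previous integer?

DCCCLXXXVI = 886; previous is 885

DCCCLXXXV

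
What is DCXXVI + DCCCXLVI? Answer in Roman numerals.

DCXXVI = 626
DCCCXLVI = 846
626 + 846 = 1472

MCDLXXII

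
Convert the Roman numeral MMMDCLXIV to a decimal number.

MMMDCLXIV: M=1000, M=1000, M=1000, D=500, C=100, L=50, X=10, IV=4
1000 + 1000 + 1000 + 500 + 100 + 50 + 10 + 4 = 3664

3664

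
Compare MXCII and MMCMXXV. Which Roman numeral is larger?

MXCII = 1092
MMCMXXV = 2925
2925 is larger

MMCMXXV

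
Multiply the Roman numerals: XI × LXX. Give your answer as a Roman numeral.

XI = 11
LXX = 70
11 × 70 = 770

DCCLXX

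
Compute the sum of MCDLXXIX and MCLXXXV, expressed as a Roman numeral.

MCDLXXIX = 1479
MCLXXXV = 1185
1479 + 1185 = 2664

MMDCLXIV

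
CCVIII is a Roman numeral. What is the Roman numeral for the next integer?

CCVIII = 208; next is 209

CCIX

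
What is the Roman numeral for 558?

Convert 558 to Roman numerals:
  558 contains 1×500 (D)
  58 contains 1×50 (L)
  8 contains 1×5 (V)
  3 contains 3×1 (III)

DLVIII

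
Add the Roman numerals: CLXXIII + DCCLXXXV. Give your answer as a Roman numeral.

CLXXIII = 173
DCCLXXXV = 785
173 + 785 = 958

CMLVIII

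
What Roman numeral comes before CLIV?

CLIV = 154, so the previous integer is 154 - 1 = 153

CLIII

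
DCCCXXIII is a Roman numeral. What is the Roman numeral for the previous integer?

DCCCXXIII = 823; previous is 822

DCCCXXII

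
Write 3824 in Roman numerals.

Convert 3824 to Roman numerals:
  3824 contains 3×1000 (MMM)
  824 contains 1×500 (D)
  324 contains 3×100 (CCC)
  24 contains 2×10 (XX)
  4 contains 1×4 (IV)

MMMDCCCXXIV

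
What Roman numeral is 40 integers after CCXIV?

CCXIV = 214
214 + 40 = 254

CCLIV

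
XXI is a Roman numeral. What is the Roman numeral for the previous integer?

XXI = 21; previous is 20

XX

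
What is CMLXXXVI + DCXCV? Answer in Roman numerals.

CMLXXXVI = 986
DCXCV = 695
986 + 695 = 1681

MDCLXXXI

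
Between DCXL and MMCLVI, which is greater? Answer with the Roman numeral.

DCXL = 640
MMCLVI = 2156
2156 is larger

MMCLVI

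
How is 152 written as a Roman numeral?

Convert 152 to Roman numerals:
  152 contains 1×100 (C)
  52 contains 1×50 (L)
  2 contains 2×1 (II)

CLII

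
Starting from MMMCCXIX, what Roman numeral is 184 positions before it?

MMMCCXIX = 3219
3219 - 184 = 3035

MMMXXXV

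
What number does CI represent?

CI: C=100, I=1
100 + 1 = 101

101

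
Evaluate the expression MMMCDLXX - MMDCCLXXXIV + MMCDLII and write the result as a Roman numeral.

MMMCDLXX = 3470, MMDCCLXXXIV = 2784, MMCDLII = 2452
3470 - 2784 = 686
686 + 2452 = 3138

MMMCXXXVIII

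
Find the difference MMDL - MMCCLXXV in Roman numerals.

MMDL = 2550
MMCCLXXV = 2275
2550 - 2275 = 275

CCLXXV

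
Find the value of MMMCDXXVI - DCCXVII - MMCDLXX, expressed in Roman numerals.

MMMCDXXVI = 3426, DCCXVII = 717, MMCDLXX = 2470
3426 - 717 = 2709
2709 - 2470 = 239

CCXXXIX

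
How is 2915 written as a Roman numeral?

Convert 2915 to Roman numerals:
  2915 contains 2×1000 (MM)
  915 contains 1×900 (CM)
  15 contains 1×10 (X)
  5 contains 1×5 (V)

MMCMXV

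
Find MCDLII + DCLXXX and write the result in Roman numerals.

MCDLII = 1452
DCLXXX = 680
1452 + 680 = 2132

MMCXXXII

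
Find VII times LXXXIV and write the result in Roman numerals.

VII = 7
LXXXIV = 84
7 × 84 = 588

DLXXXVIII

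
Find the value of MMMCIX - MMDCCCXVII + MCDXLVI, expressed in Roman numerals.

MMMCIX = 3109, MMDCCCXVII = 2817, MCDXLVI = 1446
3109 - 2817 = 292
292 + 1446 = 1738

MDCCXXXVIII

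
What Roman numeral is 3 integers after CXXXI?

CXXXI = 131
131 + 3 = 134

CXXXIV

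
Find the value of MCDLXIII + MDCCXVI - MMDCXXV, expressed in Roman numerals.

MCDLXIII = 1463, MDCCXVI = 1716, MMDCXXV = 2625
1463 + 1716 = 3179
3179 - 2625 = 554

DLIV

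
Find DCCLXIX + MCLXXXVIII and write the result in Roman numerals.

DCCLXIX = 769
MCLXXXVIII = 1188
769 + 1188 = 1957

MCMLVII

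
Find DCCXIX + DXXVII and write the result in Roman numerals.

DCCXIX = 719
DXXVII = 527
719 + 527 = 1246

MCCXLVI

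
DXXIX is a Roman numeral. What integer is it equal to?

DXXIX: D=500, X=10, X=10, IX=9
500 + 10 + 10 + 9 = 529

529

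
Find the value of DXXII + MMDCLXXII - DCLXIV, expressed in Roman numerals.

DXXII = 522, MMDCLXXII = 2672, DCLXIV = 664
522 + 2672 = 3194
3194 - 664 = 2530

MMDXXX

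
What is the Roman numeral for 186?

Convert 186 to Roman numerals:
  186 contains 1×100 (C)
  86 contains 1×50 (L)
  36 contains 3×10 (XXX)
  6 contains 1×5 (V)
  1 contains 1×1 (I)

CLXXXVI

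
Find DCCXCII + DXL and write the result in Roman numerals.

DCCXCII = 792
DXL = 540
792 + 540 = 1332

MCCCXXXII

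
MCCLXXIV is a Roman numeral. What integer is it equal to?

MCCLXXIV: M=1000, C=100, C=100, L=50, X=10, X=10, IV=4
1000 + 100 + 100 + 50 + 10 + 10 + 4 = 1274

1274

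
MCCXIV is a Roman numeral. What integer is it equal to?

MCCXIV: M=1000, C=100, C=100, X=10, IV=4
1000 + 100 + 100 + 10 + 4 = 1214

1214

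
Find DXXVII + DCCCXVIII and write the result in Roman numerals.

DXXVII = 527
DCCCXVIII = 818
527 + 818 = 1345

MCCCXLV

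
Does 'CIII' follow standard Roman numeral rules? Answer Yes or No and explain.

'CIII': Check the rules: uses only the symbols I, V, X, L, C, D, M; no symbol is repeated more than three times in a row; V, L and D each appear at most once; no smaller symbol precedes a larger one (values never increase from left to right). Value: C (100) + I (1) + I (1) + I (1) = 103. So it is a valid standard Roman numeral.

Yes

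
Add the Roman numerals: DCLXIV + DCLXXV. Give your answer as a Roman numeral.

DCLXIV = 664
DCLXXV = 675
664 + 675 = 1339

MCCCXXXIX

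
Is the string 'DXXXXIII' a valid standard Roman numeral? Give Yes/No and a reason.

'DXXXXIII': More than 3 consecutive X's

No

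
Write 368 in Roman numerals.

Convert 368 to Roman numerals:
  368 contains 3×100 (CCC)
  68 contains 1×50 (L)
  18 contains 1×10 (X)
  8 contains 1×5 (V)
  3 contains 3×1 (III)

CCCLXVIII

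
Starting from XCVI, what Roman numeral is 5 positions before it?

XCVI = 96
96 - 5 = 91

XCI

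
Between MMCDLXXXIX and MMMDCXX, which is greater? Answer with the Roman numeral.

MMCDLXXXIX = 2489
MMMDCXX = 3620
3620 is larger

MMMDCXX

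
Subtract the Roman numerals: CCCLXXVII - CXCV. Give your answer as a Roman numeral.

CCCLXXVII = 377
CXCV = 195
377 - 195 = 182

CLXXXII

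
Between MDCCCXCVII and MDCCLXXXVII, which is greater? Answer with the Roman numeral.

MDCCCXCVII = 1897
MDCCLXXXVII = 1787
1897 is larger

MDCCCXCVII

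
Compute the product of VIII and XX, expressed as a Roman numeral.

VIII = 8
XX = 20
8 × 20 = 160

CLX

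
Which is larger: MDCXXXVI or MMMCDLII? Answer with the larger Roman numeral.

MDCXXXVI = 1636
MMMCDLII = 3452
3452 is larger

MMMCDLII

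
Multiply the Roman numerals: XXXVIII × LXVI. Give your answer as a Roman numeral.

XXXVIII = 38
LXVI = 66
38 × 66 = 2508

MMDVIII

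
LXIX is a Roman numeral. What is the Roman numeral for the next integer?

LXIX = 69; next is 70

LXX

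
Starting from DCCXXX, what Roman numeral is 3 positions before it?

DCCXXX = 730
730 - 3 = 727

DCCXXVII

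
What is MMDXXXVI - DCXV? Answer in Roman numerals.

MMDXXXVI = 2536
DCXV = 615
2536 - 615 = 1921

MCMXXI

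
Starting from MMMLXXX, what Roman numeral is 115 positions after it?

MMMLXXX = 3080
3080 + 115 = 3195

MMMCXCV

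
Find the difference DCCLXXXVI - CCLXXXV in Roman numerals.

DCCLXXXVI = 786
CCLXXXV = 285
786 - 285 = 501

DI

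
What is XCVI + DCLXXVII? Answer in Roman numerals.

XCVI = 96
DCLXXVII = 677
96 + 677 = 773

DCCLXXIII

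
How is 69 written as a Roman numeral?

Convert 69 to Roman numerals:
  69 contains 1×50 (L)
  19 contains 1×10 (X)
  9 contains 1×9 (IX)

LXIX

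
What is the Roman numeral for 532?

Convert 532 to Roman numerals:
  532 contains 1×500 (D)
  32 contains 3×10 (XXX)
  2 contains 2×1 (II)

DXXXII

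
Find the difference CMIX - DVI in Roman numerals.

CMIX = 909
DVI = 506
909 - 506 = 403

CDIII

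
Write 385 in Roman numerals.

Convert 385 to Roman numerals:
  385 contains 3×100 (CCC)
  85 contains 1×50 (L)
  35 contains 3×10 (XXX)
  5 contains 1×5 (V)

CCCLXXXV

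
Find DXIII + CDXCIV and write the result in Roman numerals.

DXIII = 513
CDXCIV = 494
513 + 494 = 1007

MVII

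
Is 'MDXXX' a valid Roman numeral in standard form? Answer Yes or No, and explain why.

'MDXXX': Check the rules: uses only the symbols I, V, X, L, C, D, M; no symbol is repeated more than three times in a row; V, L and D each appear at most once; no smaller symbol precedes a larger one (values never increase from left to right). Value: M (1000) + D (500) + X (10) + X (10) + X (10) = 1530. So it is a valid standard Roman numeral.

Yes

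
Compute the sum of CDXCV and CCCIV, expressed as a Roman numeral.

CDXCV = 495
CCCIV = 304
495 + 304 = 799

DCCXCIX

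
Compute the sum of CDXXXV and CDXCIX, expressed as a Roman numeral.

CDXXXV = 435
CDXCIX = 499
435 + 499 = 934

CMXXXIV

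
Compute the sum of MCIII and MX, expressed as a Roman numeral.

MCIII = 1103
MX = 1010
1103 + 1010 = 2113

MMCXIII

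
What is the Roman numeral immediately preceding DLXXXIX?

DLXXXIX = 589, so the previous integer is 589 - 1 = 588

DLXXXVIII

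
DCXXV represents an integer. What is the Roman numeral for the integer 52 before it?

DCXXV = 625
625 - 52 = 573

DLXXIII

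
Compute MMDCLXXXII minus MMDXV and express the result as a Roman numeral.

MMDCLXXXII = 2682
MMDXV = 2515
2682 - 2515 = 167

CLXVII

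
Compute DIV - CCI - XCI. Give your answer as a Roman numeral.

DIV = 504, CCI = 201, XCI = 91
504 - 201 = 303
303 - 91 = 212

CCXII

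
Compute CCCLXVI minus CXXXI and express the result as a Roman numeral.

CCCLXVI = 366
CXXXI = 131
366 - 131 = 235

CCXXXV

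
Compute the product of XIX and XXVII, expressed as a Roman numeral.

XIX = 19
XXVII = 27
19 × 27 = 513

DXIII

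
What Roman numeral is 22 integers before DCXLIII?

DCXLIII = 643
643 - 22 = 621

DCXXI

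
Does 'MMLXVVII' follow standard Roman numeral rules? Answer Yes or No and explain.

'MMLXVVII': V should not appear more than once

No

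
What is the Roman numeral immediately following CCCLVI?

CCCLVI = 356, so the next integer is 356 + 1 = 357

CCCLVII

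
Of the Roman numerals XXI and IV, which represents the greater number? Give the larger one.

XXI = 21
IV = 4
21 is larger

XXI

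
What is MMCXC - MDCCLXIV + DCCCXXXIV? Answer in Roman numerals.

MMCXC = 2190, MDCCLXIV = 1764, DCCCXXXIV = 834
2190 - 1764 = 426
426 + 834 = 1260

MCCLX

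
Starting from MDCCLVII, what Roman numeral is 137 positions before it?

MDCCLVII = 1757
1757 - 137 = 1620

MDCXX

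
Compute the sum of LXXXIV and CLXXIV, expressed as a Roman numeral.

LXXXIV = 84
CLXXIV = 174
84 + 174 = 258

CCLVIII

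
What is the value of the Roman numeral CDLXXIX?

CDLXXIX: CD=400, L=50, X=10, X=10, IX=9
400 + 50 + 10 + 10 + 9 = 479

479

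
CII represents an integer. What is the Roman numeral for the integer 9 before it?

CII = 102
102 - 9 = 93

XCIII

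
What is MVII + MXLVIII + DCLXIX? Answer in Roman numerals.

MVII = 1007, MXLVIII = 1048, DCLXIX = 669
1007 + 1048 = 2055
2055 + 669 = 2724

MMDCCXXIV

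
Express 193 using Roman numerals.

Convert 193 to Roman numerals:
  193 contains 1×100 (C)
  93 contains 1×90 (XC)
  3 contains 3×1 (III)

CXCIII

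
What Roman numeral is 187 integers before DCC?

DCC = 700
700 - 187 = 513

DXIII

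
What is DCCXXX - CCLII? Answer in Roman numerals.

DCCXXX = 730
CCLII = 252
730 - 252 = 478

CDLXXVIII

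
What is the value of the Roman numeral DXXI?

DXXI: D=500, X=10, X=10, I=1
500 + 10 + 10 + 1 = 521

521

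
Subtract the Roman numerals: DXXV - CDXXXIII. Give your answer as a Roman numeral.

DXXV = 525
CDXXXIII = 433
525 - 433 = 92

XCII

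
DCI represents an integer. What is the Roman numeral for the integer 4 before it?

DCI = 601
601 - 4 = 597

DXCVII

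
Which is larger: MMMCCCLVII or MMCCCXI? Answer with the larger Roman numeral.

MMMCCCLVII = 3357
MMCCCXI = 2311
3357 is larger

MMMCCCLVII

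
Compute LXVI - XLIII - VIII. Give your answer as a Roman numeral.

LXVI = 66, XLIII = 43, VIII = 8
66 - 43 = 23
23 - 8 = 15

XV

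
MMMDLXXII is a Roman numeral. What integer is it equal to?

MMMDLXXII: M=1000, M=1000, M=1000, D=500, L=50, X=10, X=10, I=1, I=1
1000 + 1000 + 1000 + 500 + 50 + 10 + 10 + 1 + 1 = 3572

3572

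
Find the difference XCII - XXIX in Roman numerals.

XCII = 92
XXIX = 29
92 - 29 = 63

LXIII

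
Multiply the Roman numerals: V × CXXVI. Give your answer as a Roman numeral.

V = 5
CXXVI = 126
5 × 126 = 630

DCXXX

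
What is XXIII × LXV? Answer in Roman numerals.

XXIII = 23
LXV = 65
23 × 65 = 1495

MCDXCV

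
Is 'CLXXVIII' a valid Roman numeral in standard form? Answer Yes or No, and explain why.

'CLXXVIII': Check the rules: uses only the symbols I, V, X, L, C, D, M; no symbol is repeated more than three times in a row; V, L and D each appear at most once; no smaller symbol precedes a larger one (values never increase from left to right). Value: C (100) + L (50) + X (10) + X (10) + V (5) + I (1) + I (1) + I (1) = 178. So it is a valid standard Roman numeral.

Yes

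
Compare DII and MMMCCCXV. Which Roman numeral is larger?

DII = 502
MMMCCCXV = 3315
3315 is larger

MMMCCCXV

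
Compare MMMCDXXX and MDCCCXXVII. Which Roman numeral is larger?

MMMCDXXX = 3430
MDCCCXXVII = 1827
3430 is larger

MMMCDXXX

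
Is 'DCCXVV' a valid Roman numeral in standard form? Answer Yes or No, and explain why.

'DCCXVV': V should not appear more than once

No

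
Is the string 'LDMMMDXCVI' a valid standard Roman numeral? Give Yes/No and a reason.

'LDMMMDXCVI': D should not appear more than once

No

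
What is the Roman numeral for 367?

Convert 367 to Roman numerals:
  367 contains 3×100 (CCC)
  67 contains 1×50 (L)
  17 contains 1×10 (X)
  7 contains 1×5 (V)
  2 contains 2×1 (II)

CCCLXVII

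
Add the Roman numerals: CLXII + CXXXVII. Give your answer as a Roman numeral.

CLXII = 162
CXXXVII = 137
162 + 137 = 299

CCXCIX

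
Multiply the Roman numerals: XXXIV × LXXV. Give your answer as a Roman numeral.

XXXIV = 34
LXXV = 75
34 × 75 = 2550

MMDL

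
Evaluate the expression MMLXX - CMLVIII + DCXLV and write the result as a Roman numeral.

MMLXX = 2070, CMLVIII = 958, DCXLV = 645
2070 - 958 = 1112
1112 + 645 = 1757

MDCCLVII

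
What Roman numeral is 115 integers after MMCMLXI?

MMCMLXI = 2961
2961 + 115 = 3076

MMMLXXVI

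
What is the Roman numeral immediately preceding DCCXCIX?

DCCXCIX = 799; previous is 798

DCCXCVIII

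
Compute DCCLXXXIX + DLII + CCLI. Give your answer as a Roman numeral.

DCCLXXXIX = 789, DLII = 552, CCLI = 251
789 + 552 = 1341
1341 + 251 = 1592

MDXCII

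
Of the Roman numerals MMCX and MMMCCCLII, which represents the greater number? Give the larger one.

MMCX = 2110
MMMCCCLII = 3352
3352 is larger

MMMCCCLII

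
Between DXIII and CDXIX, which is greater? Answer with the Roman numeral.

DXIII = 513
CDXIX = 419
513 is larger

DXIII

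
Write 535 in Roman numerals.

Convert 535 to Roman numerals:
  535 contains 1×500 (D)
  35 contains 3×10 (XXX)
  5 contains 1×5 (V)

DXXXV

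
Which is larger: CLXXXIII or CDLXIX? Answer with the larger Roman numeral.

CLXXXIII = 183
CDLXIX = 469
469 is larger

CDLXIX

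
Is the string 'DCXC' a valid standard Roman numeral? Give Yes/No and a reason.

'DCXC': Check the rules: uses only the symbols I, V, X, L, C, D, M; no symbol is repeated more than three times in a row; V, L and D each appear at most once; the only place a smaller symbol precedes a larger one is the allowed subtractive pair XC, the symbol right after such a pair (if any) is smaller than the pair's first symbol, and otherwise the values never increase from left to right. Value: D (500) + C (100) + XC (90) = 690. So it is a valid standard Roman numeral.

Yes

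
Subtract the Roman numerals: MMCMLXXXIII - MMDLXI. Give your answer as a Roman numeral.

MMCMLXXXIII = 2983
MMDLXI = 2561
2983 - 2561 = 422

CDXXII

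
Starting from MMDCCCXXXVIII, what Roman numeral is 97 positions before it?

MMDCCCXXXVIII = 2838
2838 - 97 = 2741

MMDCCXLI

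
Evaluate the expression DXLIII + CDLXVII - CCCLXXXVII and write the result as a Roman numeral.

DXLIII = 543, CDLXVII = 467, CCCLXXXVII = 387
543 + 467 = 1010
1010 - 387 = 623

DCXXIII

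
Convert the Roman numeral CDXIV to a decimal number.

CDXIV: CD=400, X=10, IV=4
400 + 10 + 4 = 414

414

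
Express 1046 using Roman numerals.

Convert 1046 to Roman numerals:
  1046 contains 1×1000 (M)
  46 contains 1×40 (XL)
  6 contains 1×5 (V)
  1 contains 1×1 (I)

MXLVI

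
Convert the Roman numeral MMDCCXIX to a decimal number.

MMDCCXIX: M=1000, M=1000, D=500, C=100, C=100, X=10, IX=9
1000 + 1000 + 500 + 100 + 100 + 10 + 9 = 2719

2719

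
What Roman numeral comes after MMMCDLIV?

MMMCDLIV = 3454; next is 3455

MMMCDLV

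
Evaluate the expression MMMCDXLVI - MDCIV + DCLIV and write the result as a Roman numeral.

MMMCDXLVI = 3446, MDCIV = 1604, DCLIV = 654
3446 - 1604 = 1842
1842 + 654 = 2496

MMCDXCVI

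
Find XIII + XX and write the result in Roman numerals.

XIII = 13
XX = 20
13 + 20 = 33

XXXIII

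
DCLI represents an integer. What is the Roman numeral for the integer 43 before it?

DCLI = 651
651 - 43 = 608

DCVIII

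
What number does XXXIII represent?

XXXIII: X=10, X=10, X=10, I=1, I=1, I=1
10 + 10 + 10 + 1 + 1 + 1 = 33

33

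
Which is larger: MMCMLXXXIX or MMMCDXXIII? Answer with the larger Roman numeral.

MMCMLXXXIX = 2989
MMMCDXXIII = 3423
3423 is larger

MMMCDXXIII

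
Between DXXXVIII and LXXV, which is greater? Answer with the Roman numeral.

DXXXVIII = 538
LXXV = 75
538 is larger

DXXXVIII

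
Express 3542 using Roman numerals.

Convert 3542 to Roman numerals:
  3542 contains 3×1000 (MMM)
  542 contains 1×500 (D)
  42 contains 1×40 (XL)
  2 contains 2×1 (II)

MMMDXLII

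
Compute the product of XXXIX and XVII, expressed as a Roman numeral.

XXXIX = 39
XVII = 17
39 × 17 = 663

DCLXIII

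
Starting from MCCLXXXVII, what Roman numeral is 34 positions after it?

MCCLXXXVII = 1287
1287 + 34 = 1321

MCCCXXI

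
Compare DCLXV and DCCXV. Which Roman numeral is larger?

DCLXV = 665
DCCXV = 715
715 is larger

DCCXV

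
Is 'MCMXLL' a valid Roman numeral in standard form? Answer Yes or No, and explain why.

'MCMXLL': L should not appear more than once

No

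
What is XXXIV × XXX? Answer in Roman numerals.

XXXIV = 34
XXX = 30
34 × 30 = 1020

MXX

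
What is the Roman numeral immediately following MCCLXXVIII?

MCCLXXVIII = 1278, so the next integer is 1278 + 1 = 1279

MCCLXXIX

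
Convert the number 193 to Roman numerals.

Convert 193 to Roman numerals:
  193 contains 1×100 (C)
  93 contains 1×90 (XC)
  3 contains 3×1 (III)

CXCIII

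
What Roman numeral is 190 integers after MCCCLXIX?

MCCCLXIX = 1369
1369 + 190 = 1559

MDLIX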